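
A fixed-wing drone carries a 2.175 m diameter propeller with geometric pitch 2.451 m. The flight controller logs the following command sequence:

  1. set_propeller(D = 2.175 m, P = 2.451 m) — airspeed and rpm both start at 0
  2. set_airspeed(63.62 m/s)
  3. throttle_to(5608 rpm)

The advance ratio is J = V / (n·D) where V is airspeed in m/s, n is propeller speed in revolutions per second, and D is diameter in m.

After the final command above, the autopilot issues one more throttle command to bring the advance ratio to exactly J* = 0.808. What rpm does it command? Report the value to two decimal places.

set_propeller: D = 2.175 m, P = 2.451 m (p = P/D = 1.126897); state ← (V=0, rpm=0)
set_airspeed(63.62): V ← 63.62 m/s
throttle_to(5608): rpm ← 5608
final state: V = 63.62 m/s, rpm = 5608 → n = rpm/60 = 93.466667 rev/s
target J* = 0.808; solve J* = V/(n·D) for n: n = V/(J*·D) = 63.62/(0.808 × 2.175) = 36.201206 rev/s
rpm = 60·n = 2172.072380

rpm = 2172.07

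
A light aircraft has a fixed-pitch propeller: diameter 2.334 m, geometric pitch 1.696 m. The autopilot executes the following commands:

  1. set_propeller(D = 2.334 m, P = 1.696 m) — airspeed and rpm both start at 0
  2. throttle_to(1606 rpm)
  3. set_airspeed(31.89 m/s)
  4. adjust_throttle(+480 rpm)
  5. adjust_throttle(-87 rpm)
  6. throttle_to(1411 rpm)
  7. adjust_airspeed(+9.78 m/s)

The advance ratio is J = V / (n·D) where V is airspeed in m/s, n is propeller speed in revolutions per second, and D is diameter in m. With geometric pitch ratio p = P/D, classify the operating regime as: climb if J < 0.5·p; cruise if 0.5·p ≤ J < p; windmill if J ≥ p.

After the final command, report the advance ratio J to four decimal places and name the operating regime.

J = 0.7592, regime = windmill

set_propeller: D = 2.334 m, P = 1.696 m (p = P/D = 0.726650); state ← (V=0, rpm=0)
throttle_to(1606): rpm ← 1606
set_airspeed(31.89): V ← 31.89 m/s
adjust_throttle(+480): rpm ← 1606 +480 = 2086
adjust_throttle(-87): rpm ← 2086 -87 = 1999
throttle_to(1411): rpm ← 1411
adjust_airspeed(+9.78): V ← 31.89 +9.78 = 41.67 m/s
final state: V = 41.67 m/s, rpm = 1411 → n = rpm/60 = 23.516667 rev/s
J = V / (n·D) = 41.67 / (23.516667 × 2.334) = 0.759184
regime bands: climb J<0.3633 | cruise [0.3633, 0.7266) | windmill J≥0.7266
J = 0.7592 → windmill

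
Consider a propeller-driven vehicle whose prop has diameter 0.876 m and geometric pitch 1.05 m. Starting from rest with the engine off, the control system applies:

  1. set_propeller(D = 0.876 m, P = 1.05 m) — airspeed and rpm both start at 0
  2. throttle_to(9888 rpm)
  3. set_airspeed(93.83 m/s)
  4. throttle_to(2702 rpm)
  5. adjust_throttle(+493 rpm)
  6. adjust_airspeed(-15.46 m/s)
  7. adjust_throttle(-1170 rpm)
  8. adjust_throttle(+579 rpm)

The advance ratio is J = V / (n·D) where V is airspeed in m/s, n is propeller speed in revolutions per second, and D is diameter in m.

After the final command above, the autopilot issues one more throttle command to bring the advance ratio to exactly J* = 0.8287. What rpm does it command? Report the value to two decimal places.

rpm = 6477.38

set_propeller: D = 0.876 m, P = 1.05 m (p = P/D = 1.198630); state ← (V=0, rpm=0)
throttle_to(9888): rpm ← 9888
set_airspeed(93.83): V ← 93.83 m/s
throttle_to(2702): rpm ← 2702
adjust_throttle(+493): rpm ← 2702 +493 = 3195
adjust_airspeed(-15.46): V ← 93.83 -15.46 = 78.37 m/s
adjust_throttle(-1170): rpm ← 3195 -1170 = 2025
adjust_throttle(+579): rpm ← 2025 +579 = 2604
final state: V = 78.37 m/s, rpm = 2604 → n = rpm/60 = 43.400000 rev/s
target J* = 0.8287; solve J* = V/(n·D) for n: n = V/(J*·D) = 78.37/(0.8287 × 0.876) = 107.956402 rev/s
rpm = 60·n = 6477.384119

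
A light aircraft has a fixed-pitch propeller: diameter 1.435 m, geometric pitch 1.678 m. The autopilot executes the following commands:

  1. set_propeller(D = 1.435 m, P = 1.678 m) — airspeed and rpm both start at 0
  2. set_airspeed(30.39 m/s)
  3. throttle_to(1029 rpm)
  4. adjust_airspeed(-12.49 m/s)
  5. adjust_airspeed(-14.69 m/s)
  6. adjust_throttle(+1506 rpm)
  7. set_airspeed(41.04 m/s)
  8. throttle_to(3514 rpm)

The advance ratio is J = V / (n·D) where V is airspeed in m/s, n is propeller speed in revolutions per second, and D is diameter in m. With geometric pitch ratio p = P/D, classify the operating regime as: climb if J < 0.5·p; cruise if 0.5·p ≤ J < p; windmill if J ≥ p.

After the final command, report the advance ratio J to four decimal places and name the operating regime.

set_propeller: D = 1.435 m, P = 1.678 m (p = P/D = 1.169338); state ← (V=0, rpm=0)
set_airspeed(30.39): V ← 30.39 m/s
throttle_to(1029): rpm ← 1029
adjust_airspeed(-12.49): V ← 30.39 -12.49 = 17.9 m/s
adjust_airspeed(-14.69): V ← 17.9 -14.69 = 3.21 m/s
adjust_throttle(+1506): rpm ← 1029 +1506 = 2535
set_airspeed(41.04): V ← 41.04 m/s
throttle_to(3514): rpm ← 3514
final state: V = 41.04 m/s, rpm = 3514 → n = rpm/60 = 58.566667 rev/s
J = V / (n·D) = 41.04 / (58.566667 × 1.435) = 0.488320
regime bands: climb J<0.5847 | cruise [0.5847, 1.1693) | windmill J≥1.1693
J = 0.4883 → climb

J = 0.4883, regime = climb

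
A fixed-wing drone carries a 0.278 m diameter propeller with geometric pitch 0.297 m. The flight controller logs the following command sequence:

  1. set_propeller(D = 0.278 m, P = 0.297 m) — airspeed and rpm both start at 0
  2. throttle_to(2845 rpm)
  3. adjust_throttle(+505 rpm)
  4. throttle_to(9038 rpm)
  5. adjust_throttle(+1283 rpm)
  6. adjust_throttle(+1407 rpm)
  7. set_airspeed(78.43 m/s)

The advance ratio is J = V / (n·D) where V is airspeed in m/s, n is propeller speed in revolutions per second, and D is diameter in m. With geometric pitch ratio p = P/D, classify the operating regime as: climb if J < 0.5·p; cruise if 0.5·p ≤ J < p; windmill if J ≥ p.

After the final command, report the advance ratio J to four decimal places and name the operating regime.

set_propeller: D = 0.278 m, P = 0.297 m (p = P/D = 1.068345); state ← (V=0, rpm=0)
throttle_to(2845): rpm ← 2845
adjust_throttle(+505): rpm ← 2845 +505 = 3350
throttle_to(9038): rpm ← 9038
adjust_throttle(+1283): rpm ← 9038 +1283 = 10321
adjust_throttle(+1407): rpm ← 10321 +1407 = 11728
set_airspeed(78.43): V ← 78.43 m/s
final state: V = 78.43 m/s, rpm = 11728 → n = rpm/60 = 195.466667 rev/s
J = V / (n·D) = 78.43 / (195.466667 × 0.278) = 1.443327
regime bands: climb J<0.5342 | cruise [0.5342, 1.0683) | windmill J≥1.0683
J = 1.4433 → windmill

J = 1.4433, regime = windmill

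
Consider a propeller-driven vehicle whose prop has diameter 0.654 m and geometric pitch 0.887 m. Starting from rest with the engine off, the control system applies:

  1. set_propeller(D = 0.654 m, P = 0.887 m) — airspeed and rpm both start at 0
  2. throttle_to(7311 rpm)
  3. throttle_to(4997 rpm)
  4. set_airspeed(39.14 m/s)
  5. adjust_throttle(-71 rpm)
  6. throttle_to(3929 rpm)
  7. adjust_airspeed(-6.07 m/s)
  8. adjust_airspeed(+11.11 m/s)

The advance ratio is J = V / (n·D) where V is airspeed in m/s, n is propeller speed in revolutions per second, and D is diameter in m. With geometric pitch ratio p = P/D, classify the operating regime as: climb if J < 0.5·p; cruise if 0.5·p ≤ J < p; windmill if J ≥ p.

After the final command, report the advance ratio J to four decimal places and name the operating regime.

J = 1.0316, regime = cruise

set_propeller: D = 0.654 m, P = 0.887 m (p = P/D = 1.356269); state ← (V=0, rpm=0)
throttle_to(7311): rpm ← 7311
throttle_to(4997): rpm ← 4997
set_airspeed(39.14): V ← 39.14 m/s
adjust_throttle(-71): rpm ← 4997 -71 = 4926
throttle_to(3929): rpm ← 3929
adjust_airspeed(-6.07): V ← 39.14 -6.07 = 33.07 m/s
adjust_airspeed(+11.11): V ← 33.07 +11.11 = 44.18 m/s
final state: V = 44.18 m/s, rpm = 3929 → n = rpm/60 = 65.483333 rev/s
J = V / (n·D) = 44.18 / (65.483333 × 0.654) = 1.031614
regime bands: climb J<0.6781 | cruise [0.6781, 1.3563) | windmill J≥1.3563
J = 1.0316 → cruise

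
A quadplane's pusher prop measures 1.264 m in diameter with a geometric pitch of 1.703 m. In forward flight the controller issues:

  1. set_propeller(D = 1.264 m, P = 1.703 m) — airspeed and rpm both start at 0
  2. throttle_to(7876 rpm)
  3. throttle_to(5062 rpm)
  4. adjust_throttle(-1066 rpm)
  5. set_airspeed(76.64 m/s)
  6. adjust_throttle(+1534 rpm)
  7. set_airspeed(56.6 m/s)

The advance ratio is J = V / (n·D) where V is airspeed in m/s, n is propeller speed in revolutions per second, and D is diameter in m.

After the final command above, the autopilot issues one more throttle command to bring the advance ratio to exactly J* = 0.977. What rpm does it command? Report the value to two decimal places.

rpm = 2749.96

set_propeller: D = 1.264 m, P = 1.703 m (p = P/D = 1.347310); state ← (V=0, rpm=0)
throttle_to(7876): rpm ← 7876
throttle_to(5062): rpm ← 5062
adjust_throttle(-1066): rpm ← 5062 -1066 = 3996
set_airspeed(76.64): V ← 76.64 m/s
adjust_throttle(+1534): rpm ← 3996 +1534 = 5530
set_airspeed(56.6): V ← 56.6 m/s
final state: V = 56.6 m/s, rpm = 5530 → n = rpm/60 = 92.166667 rev/s
target J* = 0.977; solve J* = V/(n·D) for n: n = V/(J*·D) = 56.6/(0.977 × 1.264) = 45.832632 rev/s
rpm = 60·n = 2749.957892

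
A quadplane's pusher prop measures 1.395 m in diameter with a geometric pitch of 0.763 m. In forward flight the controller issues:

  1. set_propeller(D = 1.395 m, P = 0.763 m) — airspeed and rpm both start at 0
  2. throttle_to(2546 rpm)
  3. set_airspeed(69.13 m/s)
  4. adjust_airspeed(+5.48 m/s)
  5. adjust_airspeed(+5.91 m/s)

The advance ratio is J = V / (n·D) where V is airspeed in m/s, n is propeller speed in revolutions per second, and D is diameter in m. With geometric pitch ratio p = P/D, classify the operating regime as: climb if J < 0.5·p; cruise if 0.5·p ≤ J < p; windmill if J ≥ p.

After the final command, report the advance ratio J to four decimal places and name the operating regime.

set_propeller: D = 1.395 m, P = 0.763 m (p = P/D = 0.546953); state ← (V=0, rpm=0)
throttle_to(2546): rpm ← 2546
set_airspeed(69.13): V ← 69.13 m/s
adjust_airspeed(+5.48): V ← 69.13 +5.48 = 74.61 m/s
adjust_airspeed(+5.91): V ← 74.61 +5.91 = 80.52 m/s
final state: V = 80.52 m/s, rpm = 2546 → n = rpm/60 = 42.433333 rev/s
J = V / (n·D) = 80.52 / (42.433333 × 1.395) = 1.360262
regime bands: climb J<0.2735 | cruise [0.2735, 0.5470) | windmill J≥0.5470
J = 1.3603 → windmill

J = 1.3603, regime = windmill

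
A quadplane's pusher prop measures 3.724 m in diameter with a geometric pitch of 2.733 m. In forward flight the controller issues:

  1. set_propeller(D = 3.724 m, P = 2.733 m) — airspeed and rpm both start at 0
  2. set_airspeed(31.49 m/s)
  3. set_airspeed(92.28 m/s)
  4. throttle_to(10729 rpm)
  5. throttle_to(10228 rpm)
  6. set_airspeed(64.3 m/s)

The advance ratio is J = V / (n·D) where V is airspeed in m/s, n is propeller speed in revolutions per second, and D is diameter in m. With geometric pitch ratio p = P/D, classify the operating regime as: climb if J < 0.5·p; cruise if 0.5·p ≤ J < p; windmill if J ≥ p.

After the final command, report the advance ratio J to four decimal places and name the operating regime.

J = 0.1013, regime = climb

set_propeller: D = 3.724 m, P = 2.733 m (p = P/D = 0.733888); state ← (V=0, rpm=0)
set_airspeed(31.49): V ← 31.49 m/s
set_airspeed(92.28): V ← 92.28 m/s
throttle_to(10729): rpm ← 10729
throttle_to(10228): rpm ← 10228
set_airspeed(64.3): V ← 64.3 m/s
final state: V = 64.3 m/s, rpm = 10228 → n = rpm/60 = 170.466667 rev/s
J = V / (n·D) = 64.3 / (170.466667 × 3.724) = 0.101289
regime bands: climb J<0.3669 | cruise [0.3669, 0.7339) | windmill J≥0.7339
J = 0.1013 → climb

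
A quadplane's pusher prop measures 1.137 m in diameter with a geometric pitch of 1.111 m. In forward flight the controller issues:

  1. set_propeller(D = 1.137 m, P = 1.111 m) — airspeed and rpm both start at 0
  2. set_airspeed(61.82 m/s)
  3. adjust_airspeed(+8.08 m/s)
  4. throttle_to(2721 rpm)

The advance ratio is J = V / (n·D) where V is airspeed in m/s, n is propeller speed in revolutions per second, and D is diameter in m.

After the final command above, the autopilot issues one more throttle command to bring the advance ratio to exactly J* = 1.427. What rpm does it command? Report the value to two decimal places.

set_propeller: D = 1.137 m, P = 1.111 m (p = P/D = 0.977133); state ← (V=0, rpm=0)
set_airspeed(61.82): V ← 61.82 m/s
adjust_airspeed(+8.08): V ← 61.82 +8.08 = 69.9 m/s
throttle_to(2721): rpm ← 2721
final state: V = 69.9 m/s, rpm = 2721 → n = rpm/60 = 45.350000 rev/s
target J* = 1.427; solve J* = V/(n·D) for n: n = V/(J*·D) = 69.9/(1.427 × 1.137) = 43.081691 rev/s
rpm = 60·n = 2584.901439

rpm = 2584.90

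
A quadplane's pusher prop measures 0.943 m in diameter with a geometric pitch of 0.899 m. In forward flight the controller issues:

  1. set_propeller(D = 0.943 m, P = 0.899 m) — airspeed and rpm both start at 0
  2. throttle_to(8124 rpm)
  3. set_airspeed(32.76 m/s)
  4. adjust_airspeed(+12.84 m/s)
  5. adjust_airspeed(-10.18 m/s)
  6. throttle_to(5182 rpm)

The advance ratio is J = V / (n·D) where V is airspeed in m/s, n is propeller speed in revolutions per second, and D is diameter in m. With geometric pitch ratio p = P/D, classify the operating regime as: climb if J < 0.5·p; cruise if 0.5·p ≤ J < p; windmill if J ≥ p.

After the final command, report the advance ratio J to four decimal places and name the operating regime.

J = 0.4349, regime = climb

set_propeller: D = 0.943 m, P = 0.899 m (p = P/D = 0.953340); state ← (V=0, rpm=0)
throttle_to(8124): rpm ← 8124
set_airspeed(32.76): V ← 32.76 m/s
adjust_airspeed(+12.84): V ← 32.76 +12.84 = 45.6 m/s
adjust_airspeed(-10.18): V ← 45.6 -10.18 = 35.42 m/s
throttle_to(5182): rpm ← 5182
final state: V = 35.42 m/s, rpm = 5182 → n = rpm/60 = 86.366667 rev/s
J = V / (n·D) = 35.42 / (86.366667 × 0.943) = 0.434901
regime bands: climb J<0.4767 | cruise [0.4767, 0.9533) | windmill J≥0.9533
J = 0.4349 → climb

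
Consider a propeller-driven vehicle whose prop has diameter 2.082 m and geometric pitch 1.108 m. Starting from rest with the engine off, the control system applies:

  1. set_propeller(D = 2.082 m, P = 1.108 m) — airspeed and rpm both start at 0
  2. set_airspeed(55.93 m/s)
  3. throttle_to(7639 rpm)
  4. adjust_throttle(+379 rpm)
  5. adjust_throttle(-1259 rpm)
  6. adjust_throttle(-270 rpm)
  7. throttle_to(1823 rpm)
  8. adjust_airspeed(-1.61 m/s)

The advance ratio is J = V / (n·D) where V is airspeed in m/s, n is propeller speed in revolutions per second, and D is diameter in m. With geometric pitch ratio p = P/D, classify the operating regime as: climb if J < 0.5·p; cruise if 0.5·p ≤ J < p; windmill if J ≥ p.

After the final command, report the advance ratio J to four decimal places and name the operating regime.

set_propeller: D = 2.082 m, P = 1.108 m (p = P/D = 0.532181); state ← (V=0, rpm=0)
set_airspeed(55.93): V ← 55.93 m/s
throttle_to(7639): rpm ← 7639
adjust_throttle(+379): rpm ← 7639 +379 = 8018
adjust_throttle(-1259): rpm ← 8018 -1259 = 6759
adjust_throttle(-270): rpm ← 6759 -270 = 6489
throttle_to(1823): rpm ← 1823
adjust_airspeed(-1.61): V ← 55.93 -1.61 = 54.32 m/s
final state: V = 54.32 m/s, rpm = 1823 → n = rpm/60 = 30.383333 rev/s
J = V / (n·D) = 54.32 / (30.383333 × 2.082) = 0.858704
regime bands: climb J<0.2661 | cruise [0.2661, 0.5322) | windmill J≥0.5322
J = 0.8587 → windmill

J = 0.8587, regime = windmill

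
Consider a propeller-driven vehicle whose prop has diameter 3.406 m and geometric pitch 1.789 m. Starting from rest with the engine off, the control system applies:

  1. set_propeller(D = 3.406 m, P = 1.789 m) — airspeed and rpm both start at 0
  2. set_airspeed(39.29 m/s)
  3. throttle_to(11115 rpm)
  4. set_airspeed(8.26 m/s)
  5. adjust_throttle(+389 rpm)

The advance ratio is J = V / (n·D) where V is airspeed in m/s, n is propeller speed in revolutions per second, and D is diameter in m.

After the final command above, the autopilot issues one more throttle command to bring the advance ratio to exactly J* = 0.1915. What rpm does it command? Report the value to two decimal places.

set_propeller: D = 3.406 m, P = 1.789 m (p = P/D = 0.525250); state ← (V=0, rpm=0)
set_airspeed(39.29): V ← 39.29 m/s
throttle_to(11115): rpm ← 11115
set_airspeed(8.26): V ← 8.26 m/s
adjust_throttle(+389): rpm ← 11115 +389 = 11504
final state: V = 8.26 m/s, rpm = 11504 → n = rpm/60 = 191.733333 rev/s
target J* = 0.1915; solve J* = V/(n·D) for n: n = V/(J*·D) = 8.26/(0.1915 × 3.406) = 12.663875 rev/s
rpm = 60·n = 759.832518

rpm = 759.83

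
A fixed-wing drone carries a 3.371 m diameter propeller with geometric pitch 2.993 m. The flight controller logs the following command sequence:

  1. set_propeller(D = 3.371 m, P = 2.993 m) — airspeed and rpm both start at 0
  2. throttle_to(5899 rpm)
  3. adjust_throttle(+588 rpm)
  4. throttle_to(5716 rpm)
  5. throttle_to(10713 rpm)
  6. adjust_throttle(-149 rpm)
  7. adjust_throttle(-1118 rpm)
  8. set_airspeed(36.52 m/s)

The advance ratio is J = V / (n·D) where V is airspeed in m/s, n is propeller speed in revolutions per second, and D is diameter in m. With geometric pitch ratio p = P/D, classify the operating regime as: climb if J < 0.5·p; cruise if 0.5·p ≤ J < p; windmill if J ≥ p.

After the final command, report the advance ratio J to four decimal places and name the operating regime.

J = 0.0688, regime = climb

set_propeller: D = 3.371 m, P = 2.993 m (p = P/D = 0.887867); state ← (V=0, rpm=0)
throttle_to(5899): rpm ← 5899
adjust_throttle(+588): rpm ← 5899 +588 = 6487
throttle_to(5716): rpm ← 5716
throttle_to(10713): rpm ← 10713
adjust_throttle(-149): rpm ← 10713 -149 = 10564
adjust_throttle(-1118): rpm ← 10564 -1118 = 9446
set_airspeed(36.52): V ← 36.52 m/s
final state: V = 36.52 m/s, rpm = 9446 → n = rpm/60 = 157.433333 rev/s
J = V / (n·D) = 36.52 / (157.433333 × 3.371) = 0.068814
regime bands: climb J<0.4439 | cruise [0.4439, 0.8879) | windmill J≥0.8879
J = 0.0688 → climb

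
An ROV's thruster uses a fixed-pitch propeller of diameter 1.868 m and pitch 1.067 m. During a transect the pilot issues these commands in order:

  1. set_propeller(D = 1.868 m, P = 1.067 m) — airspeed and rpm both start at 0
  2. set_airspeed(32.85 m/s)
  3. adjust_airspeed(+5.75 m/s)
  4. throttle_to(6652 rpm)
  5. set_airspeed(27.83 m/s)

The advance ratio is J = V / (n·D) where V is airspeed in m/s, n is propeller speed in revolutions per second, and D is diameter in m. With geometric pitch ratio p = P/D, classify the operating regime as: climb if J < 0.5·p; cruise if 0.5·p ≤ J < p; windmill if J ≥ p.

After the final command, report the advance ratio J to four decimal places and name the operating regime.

J = 0.1344, regime = climb

set_propeller: D = 1.868 m, P = 1.067 m (p = P/D = 0.571199); state ← (V=0, rpm=0)
set_airspeed(32.85): V ← 32.85 m/s
adjust_airspeed(+5.75): V ← 32.85 +5.75 = 38.6 m/s
throttle_to(6652): rpm ← 6652
set_airspeed(27.83): V ← 27.83 m/s
final state: V = 27.83 m/s, rpm = 6652 → n = rpm/60 = 110.866667 rev/s
J = V / (n·D) = 27.83 / (110.866667 × 1.868) = 0.134380
regime bands: climb J<0.2856 | cruise [0.2856, 0.5712) | windmill J≥0.5712
J = 0.1344 → climb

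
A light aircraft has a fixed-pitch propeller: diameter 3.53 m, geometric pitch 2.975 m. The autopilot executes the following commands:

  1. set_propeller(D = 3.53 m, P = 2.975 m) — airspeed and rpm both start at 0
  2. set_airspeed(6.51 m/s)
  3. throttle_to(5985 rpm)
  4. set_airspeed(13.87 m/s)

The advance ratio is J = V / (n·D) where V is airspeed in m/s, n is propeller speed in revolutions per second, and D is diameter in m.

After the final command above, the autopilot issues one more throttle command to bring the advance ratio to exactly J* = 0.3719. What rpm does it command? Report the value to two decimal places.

set_propeller: D = 3.53 m, P = 2.975 m (p = P/D = 0.842776); state ← (V=0, rpm=0)
set_airspeed(6.51): V ← 6.51 m/s
throttle_to(5985): rpm ← 5985
set_airspeed(13.87): V ← 13.87 m/s
final state: V = 13.87 m/s, rpm = 5985 → n = rpm/60 = 99.750000 rev/s
target J* = 0.3719; solve J* = V/(n·D) for n: n = V/(J*·D) = 13.87/(0.3719 × 3.53) = 10.565148 rev/s
rpm = 60·n = 633.908869

rpm = 633.91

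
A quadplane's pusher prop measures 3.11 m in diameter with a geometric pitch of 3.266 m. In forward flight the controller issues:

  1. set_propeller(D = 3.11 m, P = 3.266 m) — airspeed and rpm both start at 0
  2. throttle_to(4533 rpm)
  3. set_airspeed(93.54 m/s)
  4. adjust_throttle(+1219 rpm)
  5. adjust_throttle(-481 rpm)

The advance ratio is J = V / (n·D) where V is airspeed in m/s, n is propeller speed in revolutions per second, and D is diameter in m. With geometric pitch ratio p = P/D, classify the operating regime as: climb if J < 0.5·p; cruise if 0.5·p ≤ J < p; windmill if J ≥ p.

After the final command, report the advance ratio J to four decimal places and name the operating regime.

J = 0.3424, regime = climb

set_propeller: D = 3.11 m, P = 3.266 m (p = P/D = 1.050161); state ← (V=0, rpm=0)
throttle_to(4533): rpm ← 4533
set_airspeed(93.54): V ← 93.54 m/s
adjust_throttle(+1219): rpm ← 4533 +1219 = 5752
adjust_throttle(-481): rpm ← 5752 -481 = 5271
final state: V = 93.54 m/s, rpm = 5271 → n = rpm/60 = 87.850000 rev/s
J = V / (n·D) = 93.54 / (87.850000 × 3.11) = 0.342370
regime bands: climb J<0.5251 | cruise [0.5251, 1.0502) | windmill J≥1.0502
J = 0.3424 → climb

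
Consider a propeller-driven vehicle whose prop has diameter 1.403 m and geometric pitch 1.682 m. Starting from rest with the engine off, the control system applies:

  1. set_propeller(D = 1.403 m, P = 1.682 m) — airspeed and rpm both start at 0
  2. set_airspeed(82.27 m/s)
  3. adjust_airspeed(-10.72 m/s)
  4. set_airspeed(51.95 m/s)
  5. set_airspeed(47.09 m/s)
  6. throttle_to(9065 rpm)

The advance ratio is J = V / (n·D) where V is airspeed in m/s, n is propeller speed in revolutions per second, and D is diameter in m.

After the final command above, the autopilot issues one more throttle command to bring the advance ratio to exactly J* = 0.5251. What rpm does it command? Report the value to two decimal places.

set_propeller: D = 1.403 m, P = 1.682 m (p = P/D = 1.198860); state ← (V=0, rpm=0)
set_airspeed(82.27): V ← 82.27 m/s
adjust_airspeed(-10.72): V ← 82.27 -10.72 = 71.55 m/s
set_airspeed(51.95): V ← 51.95 m/s
set_airspeed(47.09): V ← 47.09 m/s
throttle_to(9065): rpm ← 9065
final state: V = 47.09 m/s, rpm = 9065 → n = rpm/60 = 151.083333 rev/s
target J* = 0.5251; solve J* = V/(n·D) for n: n = V/(J*·D) = 47.09/(0.5251 × 1.403) = 63.918857 rev/s
rpm = 60·n = 3835.131427

rpm = 3835.13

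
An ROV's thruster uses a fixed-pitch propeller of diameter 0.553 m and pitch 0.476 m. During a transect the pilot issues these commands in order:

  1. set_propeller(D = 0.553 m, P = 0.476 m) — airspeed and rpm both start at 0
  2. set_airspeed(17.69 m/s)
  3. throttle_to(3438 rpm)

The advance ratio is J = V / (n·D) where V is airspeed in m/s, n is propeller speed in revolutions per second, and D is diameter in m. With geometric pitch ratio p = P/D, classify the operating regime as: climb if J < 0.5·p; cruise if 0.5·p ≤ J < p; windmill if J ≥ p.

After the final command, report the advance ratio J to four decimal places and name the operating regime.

set_propeller: D = 0.553 m, P = 0.476 m (p = P/D = 0.860759); state ← (V=0, rpm=0)
set_airspeed(17.69): V ← 17.69 m/s
throttle_to(3438): rpm ← 3438
final state: V = 17.69 m/s, rpm = 3438 → n = rpm/60 = 57.300000 rev/s
J = V / (n·D) = 17.69 / (57.300000 × 0.553) = 0.558275
regime bands: climb J<0.4304 | cruise [0.4304, 0.8608) | windmill J≥0.8608
J = 0.5583 → cruise

J = 0.5583, regime = cruise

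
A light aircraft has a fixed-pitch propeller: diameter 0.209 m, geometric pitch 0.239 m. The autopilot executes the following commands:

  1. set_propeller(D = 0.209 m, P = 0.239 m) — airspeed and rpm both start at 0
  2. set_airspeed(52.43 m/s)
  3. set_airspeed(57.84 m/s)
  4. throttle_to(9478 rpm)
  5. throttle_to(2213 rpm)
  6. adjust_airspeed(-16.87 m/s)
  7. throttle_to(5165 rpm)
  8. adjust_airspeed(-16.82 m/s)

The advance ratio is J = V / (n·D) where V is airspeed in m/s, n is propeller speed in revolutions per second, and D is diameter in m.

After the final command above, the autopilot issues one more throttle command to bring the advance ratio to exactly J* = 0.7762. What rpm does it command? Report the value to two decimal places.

rpm = 8931.99

set_propeller: D = 0.209 m, P = 0.239 m (p = P/D = 1.143541); state ← (V=0, rpm=0)
set_airspeed(52.43): V ← 52.43 m/s
set_airspeed(57.84): V ← 57.84 m/s
throttle_to(9478): rpm ← 9478
throttle_to(2213): rpm ← 2213
adjust_airspeed(-16.87): V ← 57.84 -16.87 = 40.97 m/s
throttle_to(5165): rpm ← 5165
adjust_airspeed(-16.82): V ← 40.97 -16.82 = 24.15 m/s
final state: V = 24.15 m/s, rpm = 5165 → n = rpm/60 = 86.083333 rev/s
target J* = 0.7762; solve J* = V/(n·D) for n: n = V/(J*·D) = 24.15/(0.7762 × 0.209) = 148.866580 rev/s
rpm = 60·n = 8931.994788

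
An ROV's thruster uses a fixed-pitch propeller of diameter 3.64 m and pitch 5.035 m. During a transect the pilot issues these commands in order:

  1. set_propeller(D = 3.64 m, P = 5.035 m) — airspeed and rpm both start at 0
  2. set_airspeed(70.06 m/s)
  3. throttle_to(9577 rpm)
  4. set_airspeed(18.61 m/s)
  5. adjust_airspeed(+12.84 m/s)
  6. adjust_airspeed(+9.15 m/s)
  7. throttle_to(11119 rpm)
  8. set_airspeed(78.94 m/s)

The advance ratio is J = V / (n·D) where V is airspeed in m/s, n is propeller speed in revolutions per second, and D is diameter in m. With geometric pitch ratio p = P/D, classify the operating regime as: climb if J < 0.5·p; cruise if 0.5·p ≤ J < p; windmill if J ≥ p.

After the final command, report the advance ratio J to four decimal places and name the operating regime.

J = 0.1170, regime = climb

set_propeller: D = 3.64 m, P = 5.035 m (p = P/D = 1.383242); state ← (V=0, rpm=0)
set_airspeed(70.06): V ← 70.06 m/s
throttle_to(9577): rpm ← 9577
set_airspeed(18.61): V ← 18.61 m/s
adjust_airspeed(+12.84): V ← 18.61 +12.84 = 31.45 m/s
adjust_airspeed(+9.15): V ← 31.45 +9.15 = 40.6 m/s
throttle_to(11119): rpm ← 11119
set_airspeed(78.94): V ← 78.94 m/s
final state: V = 78.94 m/s, rpm = 11119 → n = rpm/60 = 185.316667 rev/s
J = V / (n·D) = 78.94 / (185.316667 × 3.64) = 0.117026
regime bands: climb J<0.6916 | cruise [0.6916, 1.3832) | windmill J≥1.3832
J = 0.1170 → climb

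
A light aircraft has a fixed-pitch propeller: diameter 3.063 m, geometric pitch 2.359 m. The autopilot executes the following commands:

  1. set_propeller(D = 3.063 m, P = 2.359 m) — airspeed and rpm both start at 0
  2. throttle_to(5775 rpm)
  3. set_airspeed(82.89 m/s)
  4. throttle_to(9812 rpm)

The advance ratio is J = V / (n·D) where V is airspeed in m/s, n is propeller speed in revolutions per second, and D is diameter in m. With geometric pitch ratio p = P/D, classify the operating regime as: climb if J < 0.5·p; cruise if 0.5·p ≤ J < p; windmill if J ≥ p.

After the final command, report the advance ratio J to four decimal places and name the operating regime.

J = 0.1655, regime = climb

set_propeller: D = 3.063 m, P = 2.359 m (p = P/D = 0.770160); state ← (V=0, rpm=0)
throttle_to(5775): rpm ← 5775
set_airspeed(82.89): V ← 82.89 m/s
throttle_to(9812): rpm ← 9812
final state: V = 82.89 m/s, rpm = 9812 → n = rpm/60 = 163.533333 rev/s
J = V / (n·D) = 82.89 / (163.533333 × 3.063) = 0.165481
regime bands: climb J<0.3851 | cruise [0.3851, 0.7702) | windmill J≥0.7702
J = 0.1655 → climb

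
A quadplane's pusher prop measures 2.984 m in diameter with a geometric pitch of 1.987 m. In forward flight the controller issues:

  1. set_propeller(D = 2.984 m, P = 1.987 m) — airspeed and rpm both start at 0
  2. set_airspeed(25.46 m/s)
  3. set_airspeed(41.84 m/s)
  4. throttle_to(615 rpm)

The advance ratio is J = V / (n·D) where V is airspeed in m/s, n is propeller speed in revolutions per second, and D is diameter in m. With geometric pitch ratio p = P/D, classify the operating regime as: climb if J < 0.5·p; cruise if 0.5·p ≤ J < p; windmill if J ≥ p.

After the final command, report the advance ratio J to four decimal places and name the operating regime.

J = 1.3679, regime = windmill

set_propeller: D = 2.984 m, P = 1.987 m (p = P/D = 0.665885); state ← (V=0, rpm=0)
set_airspeed(25.46): V ← 25.46 m/s
set_airspeed(41.84): V ← 41.84 m/s
throttle_to(615): rpm ← 615
final state: V = 41.84 m/s, rpm = 615 → n = rpm/60 = 10.250000 rev/s
J = V / (n·D) = 41.84 / (10.250000 × 2.984) = 1.367946
regime bands: climb J<0.3329 | cruise [0.3329, 0.6659) | windmill J≥0.6659
J = 1.3679 → windmill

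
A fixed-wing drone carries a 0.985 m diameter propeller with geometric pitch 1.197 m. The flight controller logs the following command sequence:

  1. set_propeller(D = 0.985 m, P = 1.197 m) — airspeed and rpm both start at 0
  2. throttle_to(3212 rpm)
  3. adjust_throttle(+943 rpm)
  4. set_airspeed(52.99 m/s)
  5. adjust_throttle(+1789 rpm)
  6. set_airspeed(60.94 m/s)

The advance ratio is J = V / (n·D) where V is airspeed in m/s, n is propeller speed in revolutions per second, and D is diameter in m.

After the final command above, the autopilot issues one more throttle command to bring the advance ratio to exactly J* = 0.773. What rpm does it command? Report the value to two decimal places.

rpm = 4802.17

set_propeller: D = 0.985 m, P = 1.197 m (p = P/D = 1.215228); state ← (V=0, rpm=0)
throttle_to(3212): rpm ← 3212
adjust_throttle(+943): rpm ← 3212 +943 = 4155
set_airspeed(52.99): V ← 52.99 m/s
adjust_throttle(+1789): rpm ← 4155 +1789 = 5944
set_airspeed(60.94): V ← 60.94 m/s
final state: V = 60.94 m/s, rpm = 5944 → n = rpm/60 = 99.066667 rev/s
target J* = 0.773; solve J* = V/(n·D) for n: n = V/(J*·D) = 60.94/(0.773 × 0.985) = 80.036249 rev/s
rpm = 60·n = 4802.174927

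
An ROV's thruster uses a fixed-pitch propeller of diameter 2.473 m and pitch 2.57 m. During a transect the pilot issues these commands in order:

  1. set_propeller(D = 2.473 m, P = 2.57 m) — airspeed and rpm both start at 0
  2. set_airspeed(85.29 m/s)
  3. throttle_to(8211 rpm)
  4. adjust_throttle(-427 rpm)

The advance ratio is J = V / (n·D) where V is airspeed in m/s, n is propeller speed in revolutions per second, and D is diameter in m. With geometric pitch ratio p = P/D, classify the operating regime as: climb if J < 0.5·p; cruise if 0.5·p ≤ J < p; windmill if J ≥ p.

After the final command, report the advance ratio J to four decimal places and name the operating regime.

J = 0.2658, regime = climb

set_propeller: D = 2.473 m, P = 2.57 m (p = P/D = 1.039224); state ← (V=0, rpm=0)
set_airspeed(85.29): V ← 85.29 m/s
throttle_to(8211): rpm ← 8211
adjust_throttle(-427): rpm ← 8211 -427 = 7784
final state: V = 85.29 m/s, rpm = 7784 → n = rpm/60 = 129.733333 rev/s
J = V / (n·D) = 85.29 / (129.733333 × 2.473) = 0.265841
regime bands: climb J<0.5196 | cruise [0.5196, 1.0392) | windmill J≥1.0392
J = 0.2658 → climb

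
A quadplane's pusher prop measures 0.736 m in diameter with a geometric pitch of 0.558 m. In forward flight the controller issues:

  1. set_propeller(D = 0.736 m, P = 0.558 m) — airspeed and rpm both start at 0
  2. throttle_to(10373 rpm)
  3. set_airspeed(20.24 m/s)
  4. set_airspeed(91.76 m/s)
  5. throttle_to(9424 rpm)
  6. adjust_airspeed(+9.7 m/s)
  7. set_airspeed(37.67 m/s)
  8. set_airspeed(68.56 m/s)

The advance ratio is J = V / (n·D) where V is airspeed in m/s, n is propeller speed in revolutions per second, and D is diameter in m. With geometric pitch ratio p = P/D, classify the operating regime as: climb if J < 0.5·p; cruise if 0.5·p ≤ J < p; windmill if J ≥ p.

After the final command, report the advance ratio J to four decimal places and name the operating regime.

J = 0.5931, regime = cruise

set_propeller: D = 0.736 m, P = 0.558 m (p = P/D = 0.758152); state ← (V=0, rpm=0)
throttle_to(10373): rpm ← 10373
set_airspeed(20.24): V ← 20.24 m/s
set_airspeed(91.76): V ← 91.76 m/s
throttle_to(9424): rpm ← 9424
adjust_airspeed(+9.7): V ← 91.76 +9.7 = 101.46 m/s
set_airspeed(37.67): V ← 37.67 m/s
set_airspeed(68.56): V ← 68.56 m/s
final state: V = 68.56 m/s, rpm = 9424 → n = rpm/60 = 157.066667 rev/s
J = V / (n·D) = 68.56 / (157.066667 × 0.736) = 0.593074
regime bands: climb J<0.3791 | cruise [0.3791, 0.7582) | windmill J≥0.7582
J = 0.5931 → cruise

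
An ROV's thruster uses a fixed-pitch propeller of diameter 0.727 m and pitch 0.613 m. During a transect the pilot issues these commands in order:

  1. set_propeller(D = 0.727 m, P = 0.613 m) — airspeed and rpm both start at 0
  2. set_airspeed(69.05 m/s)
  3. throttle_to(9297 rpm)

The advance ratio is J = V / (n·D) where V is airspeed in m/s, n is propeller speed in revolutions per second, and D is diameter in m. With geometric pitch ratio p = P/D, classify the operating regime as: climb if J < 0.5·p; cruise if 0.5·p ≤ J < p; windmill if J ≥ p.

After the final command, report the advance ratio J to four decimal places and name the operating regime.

J = 0.6130, regime = cruise

set_propeller: D = 0.727 m, P = 0.613 m (p = P/D = 0.843191); state ← (V=0, rpm=0)
set_airspeed(69.05): V ← 69.05 m/s
throttle_to(9297): rpm ← 9297
final state: V = 69.05 m/s, rpm = 9297 → n = rpm/60 = 154.950000 rev/s
J = V / (n·D) = 69.05 / (154.950000 × 0.727) = 0.612968
regime bands: climb J<0.4216 | cruise [0.4216, 0.8432) | windmill J≥0.8432
J = 0.6130 → cruise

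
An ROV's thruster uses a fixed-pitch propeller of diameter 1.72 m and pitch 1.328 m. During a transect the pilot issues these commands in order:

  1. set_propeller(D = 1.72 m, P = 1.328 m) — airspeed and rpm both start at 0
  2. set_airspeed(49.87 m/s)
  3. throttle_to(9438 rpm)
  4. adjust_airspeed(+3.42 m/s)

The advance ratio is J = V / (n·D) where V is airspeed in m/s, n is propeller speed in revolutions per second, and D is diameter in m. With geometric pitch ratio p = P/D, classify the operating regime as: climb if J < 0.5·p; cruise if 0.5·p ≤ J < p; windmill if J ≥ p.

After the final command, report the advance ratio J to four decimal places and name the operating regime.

J = 0.1970, regime = climb

set_propeller: D = 1.72 m, P = 1.328 m (p = P/D = 0.772093); state ← (V=0, rpm=0)
set_airspeed(49.87): V ← 49.87 m/s
throttle_to(9438): rpm ← 9438
adjust_airspeed(+3.42): V ← 49.87 +3.42 = 53.29 m/s
final state: V = 53.29 m/s, rpm = 9438 → n = rpm/60 = 157.300000 rev/s
J = V / (n·D) = 53.29 / (157.300000 × 1.72) = 0.196965
regime bands: climb J<0.3860 | cruise [0.3860, 0.7721) | windmill J≥0.7721
J = 0.1970 → climb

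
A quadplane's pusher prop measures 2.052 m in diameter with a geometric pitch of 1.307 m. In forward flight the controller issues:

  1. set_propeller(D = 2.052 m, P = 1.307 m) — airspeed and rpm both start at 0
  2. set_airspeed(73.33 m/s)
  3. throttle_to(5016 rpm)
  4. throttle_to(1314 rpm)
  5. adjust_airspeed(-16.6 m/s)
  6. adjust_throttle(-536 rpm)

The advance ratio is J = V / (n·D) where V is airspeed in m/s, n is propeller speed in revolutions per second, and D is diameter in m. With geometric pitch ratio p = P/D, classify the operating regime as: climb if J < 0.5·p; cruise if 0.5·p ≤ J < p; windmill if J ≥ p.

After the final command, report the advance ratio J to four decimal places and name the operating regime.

J = 2.1321, regime = windmill

set_propeller: D = 2.052 m, P = 1.307 m (p = P/D = 0.636940); state ← (V=0, rpm=0)
set_airspeed(73.33): V ← 73.33 m/s
throttle_to(5016): rpm ← 5016
throttle_to(1314): rpm ← 1314
adjust_airspeed(-16.6): V ← 73.33 -16.6 = 56.73 m/s
adjust_throttle(-536): rpm ← 1314 -536 = 778
final state: V = 56.73 m/s, rpm = 778 → n = rpm/60 = 12.966667 rev/s
J = V / (n·D) = 56.73 / (12.966667 × 2.052) = 2.132098
regime bands: climb J<0.3185 | cruise [0.3185, 0.6369) | windmill J≥0.6369
J = 2.1321 → windmill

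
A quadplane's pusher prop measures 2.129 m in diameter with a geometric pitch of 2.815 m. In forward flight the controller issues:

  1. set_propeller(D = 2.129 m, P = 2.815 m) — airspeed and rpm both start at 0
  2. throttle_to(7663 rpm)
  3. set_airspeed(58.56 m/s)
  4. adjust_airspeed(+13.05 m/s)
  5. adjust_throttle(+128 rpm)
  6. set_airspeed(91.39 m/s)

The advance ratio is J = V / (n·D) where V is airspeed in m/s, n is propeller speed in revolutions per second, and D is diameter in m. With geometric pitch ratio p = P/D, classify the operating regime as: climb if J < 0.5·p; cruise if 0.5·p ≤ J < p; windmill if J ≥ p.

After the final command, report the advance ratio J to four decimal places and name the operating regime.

set_propeller: D = 2.129 m, P = 2.815 m (p = P/D = 1.322217); state ← (V=0, rpm=0)
throttle_to(7663): rpm ← 7663
set_airspeed(58.56): V ← 58.56 m/s
adjust_airspeed(+13.05): V ← 58.56 +13.05 = 71.61 m/s
adjust_throttle(+128): rpm ← 7663 +128 = 7791
set_airspeed(91.39): V ← 91.39 m/s
final state: V = 91.39 m/s, rpm = 7791 → n = rpm/60 = 129.850000 rev/s
J = V / (n·D) = 91.39 / (129.850000 × 2.129) = 0.330583
regime bands: climb J<0.6611 | cruise [0.6611, 1.3222) | windmill J≥1.3222
J = 0.3306 → climb

J = 0.3306, regime = climb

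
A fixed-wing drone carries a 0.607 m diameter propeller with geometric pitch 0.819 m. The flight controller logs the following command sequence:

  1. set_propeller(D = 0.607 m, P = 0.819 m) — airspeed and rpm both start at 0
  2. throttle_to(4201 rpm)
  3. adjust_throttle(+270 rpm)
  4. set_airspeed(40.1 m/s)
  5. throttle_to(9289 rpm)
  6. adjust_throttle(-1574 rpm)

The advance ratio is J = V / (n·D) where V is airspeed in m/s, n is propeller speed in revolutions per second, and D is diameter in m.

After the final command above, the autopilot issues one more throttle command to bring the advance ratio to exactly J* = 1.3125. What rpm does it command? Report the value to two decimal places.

set_propeller: D = 0.607 m, P = 0.819 m (p = P/D = 1.349259); state ← (V=0, rpm=0)
throttle_to(4201): rpm ← 4201
adjust_throttle(+270): rpm ← 4201 +270 = 4471
set_airspeed(40.1): V ← 40.1 m/s
throttle_to(9289): rpm ← 9289
adjust_throttle(-1574): rpm ← 9289 -1574 = 7715
final state: V = 40.1 m/s, rpm = 7715 → n = rpm/60 = 128.583333 rev/s
target J* = 1.3125; solve J* = V/(n·D) for n: n = V/(J*·D) = 40.1/(1.3125 × 0.607) = 50.333412 rev/s
rpm = 60·n = 3020.004707

rpm = 3020.00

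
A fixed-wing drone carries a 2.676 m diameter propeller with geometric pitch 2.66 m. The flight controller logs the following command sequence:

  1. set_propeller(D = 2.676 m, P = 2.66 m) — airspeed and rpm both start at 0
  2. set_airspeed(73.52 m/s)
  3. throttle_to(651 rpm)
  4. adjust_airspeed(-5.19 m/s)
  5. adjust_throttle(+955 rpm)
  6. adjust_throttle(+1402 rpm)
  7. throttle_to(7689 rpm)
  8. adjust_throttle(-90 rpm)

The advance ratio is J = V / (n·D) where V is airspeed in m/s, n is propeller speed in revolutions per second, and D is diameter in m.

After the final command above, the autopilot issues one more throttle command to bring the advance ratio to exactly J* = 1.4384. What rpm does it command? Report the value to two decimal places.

rpm = 1065.12

set_propeller: D = 2.676 m, P = 2.66 m (p = P/D = 0.994021); state ← (V=0, rpm=0)
set_airspeed(73.52): V ← 73.52 m/s
throttle_to(651): rpm ← 651
adjust_airspeed(-5.19): V ← 73.52 -5.19 = 68.33 m/s
adjust_throttle(+955): rpm ← 651 +955 = 1606
adjust_throttle(+1402): rpm ← 1606 +1402 = 3008
throttle_to(7689): rpm ← 7689
adjust_throttle(-90): rpm ← 7689 -90 = 7599
final state: V = 68.33 m/s, rpm = 7599 → n = rpm/60 = 126.650000 rev/s
target J* = 1.4384; solve J* = V/(n·D) for n: n = V/(J*·D) = 68.33/(1.4384 × 2.676) = 17.751932 rev/s
rpm = 60·n = 1065.115948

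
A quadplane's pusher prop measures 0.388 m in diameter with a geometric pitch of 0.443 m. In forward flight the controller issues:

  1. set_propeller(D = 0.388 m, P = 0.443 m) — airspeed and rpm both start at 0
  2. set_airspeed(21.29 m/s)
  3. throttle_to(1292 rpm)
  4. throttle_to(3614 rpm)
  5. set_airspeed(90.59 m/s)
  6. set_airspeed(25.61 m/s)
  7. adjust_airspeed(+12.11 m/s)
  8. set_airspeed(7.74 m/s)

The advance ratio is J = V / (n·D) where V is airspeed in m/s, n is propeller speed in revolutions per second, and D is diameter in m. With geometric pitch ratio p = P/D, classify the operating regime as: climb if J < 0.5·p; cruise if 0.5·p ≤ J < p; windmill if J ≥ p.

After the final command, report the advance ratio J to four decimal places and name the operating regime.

set_propeller: D = 0.388 m, P = 0.443 m (p = P/D = 1.141753); state ← (V=0, rpm=0)
set_airspeed(21.29): V ← 21.29 m/s
throttle_to(1292): rpm ← 1292
throttle_to(3614): rpm ← 3614
set_airspeed(90.59): V ← 90.59 m/s
set_airspeed(25.61): V ← 25.61 m/s
adjust_airspeed(+12.11): V ← 25.61 +12.11 = 37.72 m/s
set_airspeed(7.74): V ← 7.74 m/s
final state: V = 7.74 m/s, rpm = 3614 → n = rpm/60 = 60.233333 rev/s
J = V / (n·D) = 7.74 / (60.233333 × 0.388) = 0.331186
regime bands: climb J<0.5709 | cruise [0.5709, 1.1418) | windmill J≥1.1418
J = 0.3312 → climb

J = 0.3312, regime = climb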